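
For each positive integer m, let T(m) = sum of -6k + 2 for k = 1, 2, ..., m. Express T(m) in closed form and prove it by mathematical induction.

We claim T(m) = -m(3m + 1) for all m ≥ 1.
For the base case m = 1: T(1) = -4, and the closed form gives -4. They agree.
For the inductive step, assume it holds for an arbitrary k ≥ 1, so T(k) = k(-3k - 1).
Then T(k+1) = T(k) + (-6k - 4) = (k(-3k - 1)) + (-6k - 4).
Simplifying, T(k+1) = -(k + 1)(3k + 4) = -(k+1)(3(k+1) + 1),
which is the closed form with m = k+1.
By the principle of mathematical induction, the result holds for all m ≥ 1.

T(m) = -m(3m + 1)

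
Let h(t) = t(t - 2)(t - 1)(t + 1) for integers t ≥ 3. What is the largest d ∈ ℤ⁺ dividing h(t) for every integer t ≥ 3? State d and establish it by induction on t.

d = 24

Computing the first values: h(3) = 24 and h(4) = 120; gcd(24, 120) = 24, so d ≤ 24.
We prove 24 | t(t - 2)(t - 1)(t + 1) for all t ≥ 3 by induction on t.
For the base case t = 3: h(3) = 24 = 24·(1), so 24 | h(3).
Suppose the result is true for t = j, i.e. 24 | h(j). Then
h(j+1) − h(j) = (j-1)·j·(j+1)·(j+2) − (j-2)·(j-1)·j·(j+1) = (j-1)·j·(j+1)·[(j+2) − (j-2)] = 4·(j-1)·j·(j+1). The product of 3 consecutive integers is divisible by (3)! = 6, so h(j+1) − h(j) is divisible by 4·6 = 24. By the inductive hypothesis 24 | h(j), hence 24 | h(j+1).
By induction, the statement is established for all t ≥ 3.
Therefore the largest such d is 24.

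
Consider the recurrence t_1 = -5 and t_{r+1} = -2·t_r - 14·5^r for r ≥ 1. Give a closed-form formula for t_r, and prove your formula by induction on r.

t_r = 5(-2)^(r - 1) - 2·5^r

Computing the first terms: t_1 = -5, t_2 = -60, t_3 = -230. This suggests t_r = 5(-2)^(r - 1) - 2·5^r.
Base case (r = 1): the formula gives -5 = -5 = t_1.
Inductive step: suppose the statement holds for some m ≥ 1, so t_m = 5(-2)^(m - 1) - 2·5^m.
Then t_{m+1} = -2·t_m - 14·5^m = -2·(5(-2)^(m - 1) - 2·5^m) - 14·5^m = 5(-2)^m - 2·5^(m + 1) = 5(-2)^((m+1) - 1) - 2·5^(m+1),
which is the claimed formula at r = m+1.
Hence, by induction on r, the claim holds for every r ≥ 1.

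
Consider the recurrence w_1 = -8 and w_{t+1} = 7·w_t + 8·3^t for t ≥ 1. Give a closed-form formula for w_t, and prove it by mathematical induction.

Computing the first terms: w_1 = -8, w_2 = -32, w_3 = -152. This suggests w_t = -2·3^t - 2·7^(t - 1).
For the base case t = 1: the formula gives -8 = -8 = w_1.
For the inductive step, assume it holds for an arbitrary i ≥ 1, so w_i = -2·3^i - 2·7^(i - 1).
Then w_{i+1} = 7·w_i + 8·3^i = 7·(-2·3^i - 2·7^(i - 1)) + 8·3^i = -2·3^(i + 1) - 2·7^i = -2·3^(i+1) - 2·7^((i+1) - 1),
which is the claimed formula at t = i+1.
By induction, the statement is established for all t ≥ 1.

w_t = -2·3^t - 2·7^(t - 1)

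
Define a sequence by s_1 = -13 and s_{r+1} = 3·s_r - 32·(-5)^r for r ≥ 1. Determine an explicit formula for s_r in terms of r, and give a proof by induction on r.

s_r = 4(-5)^r + 7·3^(r - 1)

Computing the first terms: s_1 = -13, s_2 = 121, s_3 = -437. This suggests s_r = 4(-5)^r + 7·3^(r - 1).
When r = 1: the formula gives -13 = -13 = s_1.
For the inductive step, assume it holds for an arbitrary m ≥ 1, so s_m = 4(-5)^m + 7·3^(m - 1).
Then s_{m+1} = 3·s_m - 32·(-5)^m = 3·(4(-5)^m + 7·3^(m - 1)) - 32·(-5)^m = 4(-5)^(m + 1) + 7·3^m = 4(-5)^(m+1) + 7·3^((m+1) - 1),
which is the claimed formula at r = m+1.
This completes the induction.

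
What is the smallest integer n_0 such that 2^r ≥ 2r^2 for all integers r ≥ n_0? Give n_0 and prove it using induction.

At r = 6: 64 < 72, so the inequality fails and n_0 ≥ 7. We prove 2^r ≥ 2r^2 for all r ≥ 7.
When r = 7: 2^r = 128 and 2r^2 = 98, so 128 ≥ 98.
Suppose the result is true for r = p, so 2^p ≥ 2p^2.
Then 2^(p + 1) = 2·(2^p) ≥ 2·(2p^2).
Also, for p ≥ 7 we have 2·(2p^2) ≥ 2(p+1)^2, since 2 ≥ (1 + 1/p)^2 for all p ≥ 7.
Combining, 2^(p + 1) ≥ 2(p+1)^2.
This completes the induction.
Hence the smallest such n_0 is 7.

n_0 = 7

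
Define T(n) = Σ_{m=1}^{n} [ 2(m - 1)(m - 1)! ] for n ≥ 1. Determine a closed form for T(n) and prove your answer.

We claim T(n) = 2n! - 2 for all n ≥ 1.
For the base case n = 1: T(1) = 0, and the closed form gives 0. They agree.
Inductive step: suppose the statement holds for some m ≥ 1, so T(m) = 2m! - 2.
Then T(m+1) = T(m) + (2m·m!) = (2m! - 2) + (2m·m!).
Simplifying, T(m+1) = 2(m+1)! - 2,
which is the closed form with n = m+1.
By induction, the statement is established for all n ≥ 1.

T(n) = 2n! - 2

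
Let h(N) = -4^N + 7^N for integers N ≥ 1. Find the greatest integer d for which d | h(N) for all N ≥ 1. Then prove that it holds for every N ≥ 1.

d = 3

Computing the first values: h(1) = 3 and h(2) = 33; gcd(3, 33) = 3, so d ≤ 3.
We prove 3 | -4^N + 7^N for all N ≥ 1 by induction on N.
Base step (N = 1): h(1) = 3 = 3·(1), so 3 | h(1).
Inductive step: suppose the statement holds for some i ≥ 1, i.e. 3 | h(i). Then
7^{i+1} − 4^{i+1} = 7·7^i − 4·4^i = 7·(7^i − 4^i) + (3)·4^i. The first term is divisible by 3 by the inductive hypothesis, and the second term (3)·4^i is divisible by 3 since 3 | 3. Hence 3 | h(i+1).
By induction, the statement is established for all N ≥ 1.
Therefore the largest such d is 3.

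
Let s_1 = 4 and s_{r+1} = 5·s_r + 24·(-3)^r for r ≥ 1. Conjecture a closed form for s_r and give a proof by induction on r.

s_r = (-3)^(r + 1) - 5^r

Computing the first terms: s_1 = 4, s_2 = -52, s_3 = -44. This suggests s_r = (-3)^(r + 1) - 5^r.
When r = 1: the formula gives 4 = 4 = s_1.
For the inductive step, assume it holds for an arbitrary j ≥ 1, so s_j = (-3)^(j + 1) - 5^j.
Then s_{j+1} = 5·s_j + 24·(-3)^j = 5·((-3)^(j + 1) - 5^j) + 24·(-3)^j = (-3)^(j + 2) - 5^(j + 1) = (-3)^((j+1) + 1) - 5^(j+1),
which is the claimed formula at r = j+1.
By induction, the statement is established for all r ≥ 1.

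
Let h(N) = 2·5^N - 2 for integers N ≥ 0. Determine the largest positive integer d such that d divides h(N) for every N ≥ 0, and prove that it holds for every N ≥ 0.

Computing the first values: h(0) = 0 and h(1) = 8; gcd(0, 8) = 8, so d ≤ 8.
We prove 8 | 2·5^N - 2 for all N ≥ 0 by induction on N.
For the base case N = 0: h(0) = 0 = 8·(0), so 8 | h(0).
Inductive step: suppose the statement holds for some m ≥ 0, i.e. 8 | h(m). Then
h(m+1) = 2·5^(m+1) - 2 = 5·(2·5^m - 2) + 8 = 5·h(m) + 8. The first term is divisible by 8 by the inductive hypothesis, and 8 is divisible by 8. Hence 8 | h(m+1).
By induction, the statement is established for all N ≥ 0.
Therefore the largest such d is 8.

d = 8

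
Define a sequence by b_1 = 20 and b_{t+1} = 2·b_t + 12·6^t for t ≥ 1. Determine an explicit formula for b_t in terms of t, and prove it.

Computing the first terms: b_1 = 20, b_2 = 112, b_3 = 656. This suggests b_t = 2^t + 3·6^t.
Base case (t = 1): the formula gives 20 = 20 = b_1.
Suppose the result is true for t = r, so b_r = 2^r + 3·6^r.
Then b_{r+1} = 2·b_r + 12·6^r = 2·(2^r + 3·6^r) + 12·6^r = 2^(r + 1) + 3·6^(r + 1),
which is the claimed formula at t = r+1.
This completes the induction.

b_t = 2^t + 3·6^t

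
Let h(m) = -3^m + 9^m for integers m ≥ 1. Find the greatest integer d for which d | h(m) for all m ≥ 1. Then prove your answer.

Computing the first values: h(1) = 6 and h(2) = 72; gcd(6, 72) = 6, so d ≤ 6.
We prove 6 | -3^m + 9^m for all m ≥ 1 by induction on m.
Base case (m = 1): h(1) = 6 = 6·(1), so 6 | h(1).
Suppose the result is true for m = j, i.e. 6 | h(j). Then
9^{j+1} − 3^{j+1} = 9·9^j − 3·3^j = 9·(9^j − 3^j) + (6)·3^j. The first term is divisible by 6 by the inductive hypothesis, and the second term (6)·3^j is divisible by 6 since 6 | 6. Hence 6 | h(j+1).
By the principle of mathematical induction, the result holds for all m ≥ 1.
Therefore the largest such d is 6.

d = 6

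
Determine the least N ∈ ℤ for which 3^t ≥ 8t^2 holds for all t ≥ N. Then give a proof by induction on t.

N = 5

At t = 4: 81 < 128, so the inequality fails and N ≥ 5. We prove 3^t ≥ 8t^2 for all t ≥ 5.
When t = 5: 3^t = 243 and 8t^2 = 200, so 243 ≥ 200.
Suppose the result is true for t = k, so 3^k ≥ 8k^2.
Then 3^(k + 1) = 3·(3^k) ≥ 3·(8k^2).
Also, for k ≥ 5 we have 3·(8k^2) ≥ 8(k+1)^2, since 3 ≥ (1 + 1/k)^2 for all k ≥ 5.
Combining, 3^(k + 1) ≥ 8(k+1)^2.
By the principle of mathematical induction, the result holds for all t ≥ 5.
Hence the smallest such N is 5.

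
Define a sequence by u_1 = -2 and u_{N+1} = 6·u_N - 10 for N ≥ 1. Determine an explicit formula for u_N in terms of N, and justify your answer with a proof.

Computing the first terms: u_1 = -2, u_2 = -22, u_3 = -142. This suggests u_N = -4·6^(N - 1) + 2.
For the base case N = 1: the formula gives -2 = -2 = u_1.
Suppose the result is true for N = p, so u_p = -4·6^(p - 1) + 2.
Then u_{p+1} = 6·u_p - 10 = 6·(-4·6^(p - 1) + 2) - 10 = -4·6^p + 2 = -4·6^((p+1) - 1) + 2,
which is the claimed formula at N = p+1.
This completes the induction.

u_N = -4·6^(N - 1) + 2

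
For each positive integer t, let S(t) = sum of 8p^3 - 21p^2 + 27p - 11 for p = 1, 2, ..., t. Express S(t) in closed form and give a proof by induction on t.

S(t) = t(2t^3 - 3t^2 + 5t - 1)

We claim S(t) = t(2t^3 - 3t^2 + 5t - 1) for all t ≥ 1.
When t = 1: S(1) = 3, and the closed form gives 3. They agree.
Suppose the result is true for t = p, so S(p) = p(2p^3 - 3p^2 + 5p - 1).
Then S(p+1) = S(p) + (8p^3 + 3p^2 + 9p + 3) = (p(2p^3 - 3p^2 + 5p - 1)) + (8p^3 + 3p^2 + 9p + 3).
Simplifying, S(p+1) = (p + 1)(2p^3 + 3p^2 + 5p + 3) = (p+1)(2(p+1)^3 - 3(p+1)^2 + 5(p+1) - 1),
which is the closed form with t = p+1.
This completes the induction.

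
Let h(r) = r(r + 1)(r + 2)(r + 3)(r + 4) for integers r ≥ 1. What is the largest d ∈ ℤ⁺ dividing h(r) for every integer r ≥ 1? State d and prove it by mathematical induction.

d = 120

Computing the first values: h(1) = 120 and h(2) = 720; gcd(120, 720) = 120, so d ≤ 120.
We prove 120 | r(r + 1)(r + 2)(r + 3)(r + 4) for all r ≥ 1 by induction on r.
Base step (r = 1): h(1) = 120 = 120·(1), so 120 | h(1).
Suppose the result is true for r = p, i.e. 120 | h(p). Then
h(p+1) − h(p) = (p+1)·(p+2)·(p+3)·(p+4)·(p+5) − p·(p+1)·(p+2)·(p+3)·(p+4) = (p+1)·(p+2)·(p+3)·(p+4)·[(p+5) − p] = 5·(p+1)·(p+2)·(p+3)·(p+4). The product of 4 consecutive integers is divisible by (4)! = 24, so h(p+1) − h(p) is divisible by 5·24 = 120. By the inductive hypothesis 120 | h(p), hence 120 | h(p+1).
By induction, the statement is established for all r ≥ 1.
Therefore the largest such d is 120.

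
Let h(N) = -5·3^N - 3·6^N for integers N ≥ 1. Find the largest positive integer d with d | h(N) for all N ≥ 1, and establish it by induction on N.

Computing the first values: h(1) = -33 and h(2) = -153; gcd(-33, -153) = 3, so d ≤ 3.
We prove 3 | -5·3^N - 3·6^N for all N ≥ 1 by induction on N.
When N = 1: h(1) = -33 = 3·(-11), so 3 | h(1).
For the inductive step, assume it holds for an arbitrary r ≥ 1, i.e. 3 | h(r). Then
h(r+1) − 6·h(r) = (-5·3^(r+1) - 3·6^(r+1)) − 6·(-5·3^r - 3·6^r) = (-5)·3^r·(3 − 6) = (15)·3^r. Since 3 | h(r) by the inductive hypothesis, 3 | 6·h(r); and 3 | 15 since 15 = 3·5. Therefore 3 | h(r+1).
By induction, the statement is established for all N ≥ 1.
Therefore the largest such d is 3.

d = 3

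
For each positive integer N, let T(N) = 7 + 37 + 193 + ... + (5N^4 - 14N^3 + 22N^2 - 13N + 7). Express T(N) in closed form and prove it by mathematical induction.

T(N) = N(N^4 - N^3 + 2N^2 + N + 4)

We claim T(N) = N(N^4 - N^3 + 2N^2 + N + 4) for all N ≥ 1.
Base case (N = 1): T(1) = 7, and the closed form gives 7. They agree.
Inductive step: assume the claim holds for N = r, so T(r) = r(r^4 - r^3 + 2r^2 + r + 4).
Then T(r+1) = T(r) + (5r^4 + 6r^3 + 10r^2 + 9r + 7) = (r(r^4 - r^3 + 2r^2 + r + 4)) + (5r^4 + 6r^3 + 10r^2 + 9r + 7).
Simplifying, T(r+1) = (r + 1)(r^4 + 3r^3 + 5r^2 + 6r + 7) = (r+1)((r+1)^4 - (r+1)^3 + 2(r+1)^2 + (r+1) + 4),
which is the closed form with N = r+1.
Hence, by induction on N, the claim holds for every N ≥ 1.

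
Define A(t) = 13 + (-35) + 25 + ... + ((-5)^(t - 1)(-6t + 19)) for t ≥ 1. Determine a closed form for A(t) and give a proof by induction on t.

We claim A(t) = (-5)^t(t - 3) + 3 for all t ≥ 1.
Base step (t = 1): A(1) = 13, and the closed form gives 13. They agree.
For the inductive step, assume it holds for an arbitrary i ≥ 1, so A(i) = (-5)^i(i - 3) + 3.
Then A(i+1) = A(i) + ((-5)^i(-6i + 13)) = ((-5)^i(i - 3) + 3) + ((-5)^i(-6i + 13)).
Simplifying, A(i+1) = -5(-5)^i·i + 10(-5)^i + 3 = (-5)^(i+1)((i+1) - 3) + 3,
which is the closed form with t = i+1.
By induction, the statement is established for all t ≥ 1.

A(t) = (-5)^t(t - 3) + 3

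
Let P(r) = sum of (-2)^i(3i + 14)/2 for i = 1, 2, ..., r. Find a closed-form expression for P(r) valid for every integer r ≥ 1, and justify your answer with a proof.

We claim P(r) = (-2)^r(r + 5) - 5 for all r ≥ 1.
When r = 1: P(1) = -17, and the closed form gives -17. They agree.
For the inductive step, assume it holds for an arbitrary i ≥ 1, so P(i) = (-2)^i(i + 5) - 5.
Then P(i+1) = P(i) + ((-2)^i(-3i - 17)) = ((-2)^i(i + 5) - 5) + ((-2)^i(-3i - 17)).
Simplifying, P(i+1) = -2(-2)^i·i - 12(-2)^i - 5 = (-2)^(i+1)((i+1) + 5) - 5,
which is the closed form with r = i+1.
Hence, by induction on r, the claim holds for every r ≥ 1.

P(r) = (-2)^r(r + 5) - 5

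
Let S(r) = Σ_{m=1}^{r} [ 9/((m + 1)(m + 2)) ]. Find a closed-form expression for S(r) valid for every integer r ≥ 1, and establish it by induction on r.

S(r) = 9r/(2(r + 2))

We claim S(r) = 9r/(2(r + 2)) for all r ≥ 1.
When r = 1: S(1) = 3/2, and the closed form gives 3/2. They agree.
Inductive step: assume the claim holds for r = m, so S(m) = 9m/(2(m + 2)).
Then S(m+1) = S(m) + (9/((m + 2)(m + 3))) = (9m/(2(m + 2))) + (9/((m + 2)(m + 3))).
Simplifying, S(m+1) = 9(m + 1)/(2(m + 3)) = 9(m+1)/(2((m+1) + 2)),
which is the closed form with r = m+1.
By the principle of mathematical induction, the result holds for all r ≥ 1.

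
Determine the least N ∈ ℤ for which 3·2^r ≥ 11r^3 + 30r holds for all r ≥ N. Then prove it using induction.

N = 13

At r = 12: 12288 < 19368, so the inequality fails and N ≥ 13. We prove 3·2^r ≥ 11r^3 + 30r for all r ≥ 13.
Base case (r = 13): 3·2^r = 24576 and 11r^3 + 30r = 24557, so 24576 ≥ 24557.
Inductive step: assume the claim holds for r = k, so 3·2^k ≥ 11k^3 + 30k.
Then 3·2^(k + 1) = 2·(3·2^k) ≥ 2·(11k^3 + 30k).
Also, for k ≥ 13 we have 2·(11k^3 + 30k) ≥ 11(k+1)^3 + 30(k+1), since 2·(11k^3 + 30k) − (11(k+1)^3 + 30(k+1)) = 11k^3 - 33k^2 - 3k - 41, which is nonnegative for all k ≥ 13.
Combining, 3·2^(k + 1) ≥ 11(k+1)^3 + 30(k+1).
This completes the induction.
Hence the smallest such N is 13.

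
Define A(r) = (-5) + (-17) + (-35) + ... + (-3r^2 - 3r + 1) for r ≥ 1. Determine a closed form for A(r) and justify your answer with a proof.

A(r) = -r(r^2 + 3r + 1)

We claim A(r) = -r(r^2 + 3r + 1) for all r ≥ 1.
Base step (r = 1): A(1) = -5, and the closed form gives -5. They agree.
Inductive step: suppose the statement holds for some m ≥ 1, so A(m) = m(-m^2 - 3m - 1).
Then A(m+1) = A(m) + (-3m^2 - 9m - 5) = (m(-m^2 - 3m - 1)) + (-3m^2 - 9m - 5).
Simplifying, A(m+1) = -(m + 1)(m^2 + 5m + 5) = -(m+1)((m+1)^2 + 3(m+1) + 1),
which is the closed form with r = m+1.
This completes the induction.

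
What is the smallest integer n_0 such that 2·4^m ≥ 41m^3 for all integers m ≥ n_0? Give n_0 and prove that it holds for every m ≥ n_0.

n_0 = 7

At m = 6: 8192 < 8856, so the inequality fails and n_0 ≥ 7. We prove 2·4^m ≥ 41m^3 for all m ≥ 7.
For the base case m = 7: 2·4^m = 32768 and 41m^3 = 14063, so 32768 ≥ 14063.
Suppose the result is true for m = p, so 2·4^p ≥ 41p^3.
Then 2·4^(p + 1) = 4·(2·4^p) ≥ 4·(41p^3).
Also, for p ≥ 7 we have 4·(41p^3) ≥ 41(p+1)^3, since 4 ≥ (1 + 1/p)^3 for all p ≥ 7.
Combining, 2·4^(p + 1) ≥ 41(p+1)^3.
By the principle of mathematical induction, the result holds for all m ≥ 7.
Hence the smallest such n_0 is 7.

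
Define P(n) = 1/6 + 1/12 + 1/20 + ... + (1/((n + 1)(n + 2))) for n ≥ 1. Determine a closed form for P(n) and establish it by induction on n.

We claim P(n) = n/(2(n + 2)) for all n ≥ 1.
Base step (n = 1): P(1) = 1/6, and the closed form gives 1/6. They agree.
For the inductive step, assume it holds for an arbitrary k ≥ 1, so P(k) = k/(2(k + 2)).
Then P(k+1) = P(k) + (1/((k + 2)(k + 3))) = (k/(2(k + 2))) + (1/((k + 2)(k + 3))).
Simplifying, P(k+1) = (k + 1)/(2(k + 3)) = (k+1)/(2((k+1) + 2)),
which is the closed form with n = k+1.
This completes the induction.

P(n) = n/(2(n + 2))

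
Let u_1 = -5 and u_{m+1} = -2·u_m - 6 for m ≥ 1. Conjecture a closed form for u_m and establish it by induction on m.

u_m = -3(-2)^(m - 1) - 2

Computing the first terms: u_1 = -5, u_2 = 4, u_3 = -14. This suggests u_m = -3(-2)^(m - 1) - 2.
Base case (m = 1): the formula gives -5 = -5 = u_1.
For the inductive step, assume it holds for an arbitrary k ≥ 1, so u_k = -3(-2)^(k - 1) - 2.
Then u_{k+1} = -2·u_k - 6 = -2·(-3(-2)^(k - 1) - 2) - 6 = -3(-2)^k - 2 = -3(-2)^((k+1) - 1) - 2,
which is the claimed formula at m = k+1.
Hence, by induction on m, the claim holds for every m ≥ 1.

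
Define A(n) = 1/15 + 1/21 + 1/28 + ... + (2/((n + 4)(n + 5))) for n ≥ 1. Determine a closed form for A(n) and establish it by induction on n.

We claim A(n) = 2n/(5(n + 5)) for all n ≥ 1.
When n = 1: A(1) = 1/15, and the closed form gives 1/15. They agree.
Suppose the result is true for n = i, so A(i) = 2i/(5(i + 5)).
Then A(i+1) = A(i) + (2/((i + 5)(i + 6))) = (2i/(5(i + 5))) + (2/((i + 5)(i + 6))).
Simplifying, A(i+1) = 2(i + 1)/(5(i + 6)) = 2(i+1)/(5((i+1) + 5)),
which is the closed form with n = i+1.
By induction, the statement is established for all n ≥ 1.

A(n) = 2n/(5(n + 5))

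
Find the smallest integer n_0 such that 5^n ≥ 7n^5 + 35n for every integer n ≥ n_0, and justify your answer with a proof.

At n = 7: 78125 < 117894, so the inequality fails and n_0 ≥ 8. We prove 5^n ≥ 7n^5 + 35n for all n ≥ 8.
For the base case n = 8: 5^n = 390625 and 7n^5 + 35n = 229656, so 390625 ≥ 229656.
Inductive step: suppose the statement holds for some m ≥ 8, so 5^m ≥ 7m^5 + 35m.
Then 5^(m + 1) = 5·(5^m) ≥ 5·(7m^5 + 35m).
Also, for m ≥ 8 we have 5·(7m^5 + 35m) ≥ 7(m+1)^5 + 35(m+1), since 5·(7m^5 + 35m) − (7(m+1)^5 + 35(m+1)) = 28m^5 - 35m^4 - 70m^3 - 70m^2 + 105m - 42, which is nonnegative for all m ≥ 8.
Combining, 5^(m + 1) ≥ 7(m+1)^5 + 35(m+1).
This completes the induction.
Hence the smallest such n_0 is 8.

n_0 = 8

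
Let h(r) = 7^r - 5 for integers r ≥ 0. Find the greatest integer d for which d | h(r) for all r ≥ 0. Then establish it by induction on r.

Computing the first values: h(0) = -4 and h(1) = 2; gcd(-4, 2) = 2, so d ≤ 2.
We prove 2 | 7^r - 5 for all r ≥ 0 by induction on r.
When r = 0: h(0) = -4 = 2·(-2), so 2 | h(0).
For the inductive step, assume it holds for an arbitrary m ≥ 0, i.e. 2 | h(m). Then
h(m+1) = 7^(m+1) - 5 = 7·(7^m - 5) + 30 = 7·h(m) + 30. The first term is divisible by 2 by the inductive hypothesis, and 30 is divisible by 2. Hence 2 | h(m+1).
Hence, by induction on r, the claim holds for every r ≥ 0.
Therefore the largest such d is 2.

d = 2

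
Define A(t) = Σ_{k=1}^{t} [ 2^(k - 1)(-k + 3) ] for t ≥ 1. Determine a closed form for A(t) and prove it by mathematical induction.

A(t) = 2^t(-t + 4) - 4

We claim A(t) = 2^t(-t + 4) - 4 for all t ≥ 1.
For the base case t = 1: A(1) = 2, and the closed form gives 2. They agree.
Suppose the result is true for t = k, so A(k) = 2^k(-k + 4) - 4.
Then A(k+1) = A(k) + (2^k(-k + 2)) = (2^k(-k + 4) - 4) + (2^k(-k + 2)).
Simplifying, A(k+1) = -2·2^k·k + 6·2^k - 4 = 2^(k+1)(-(k+1) + 4) - 4,
which is the closed form with t = k+1.
Hence, by induction on t, the claim holds for every t ≥ 1.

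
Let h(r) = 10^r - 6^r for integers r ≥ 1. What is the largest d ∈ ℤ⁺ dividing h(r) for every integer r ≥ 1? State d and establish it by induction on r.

Computing the first values: h(1) = 4 and h(2) = 64; gcd(4, 64) = 4, so d ≤ 4.
We prove 4 | 10^r - 6^r for all r ≥ 1 by induction on r.
Base case (r = 1): h(1) = 4 = 4·(1), so 4 | h(1).
Inductive step: assume the claim holds for r = p, i.e. 4 | h(p). Then
10^{p+1} − 6^{p+1} = 10·10^p − 6·6^p = 10·(10^p − 6^p) + (4)·6^p. The first term is divisible by 4 by the inductive hypothesis, and the second term (4)·6^p is divisible by 4 since 4 | 4. Hence 4 | h(p+1).
By the principle of mathematical induction, the result holds for all r ≥ 1.
Therefore the largest such d is 4.

d = 4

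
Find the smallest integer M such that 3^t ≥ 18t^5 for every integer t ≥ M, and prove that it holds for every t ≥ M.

At t = 14: 4782969 < 9680832, so the inequality fails and M ≥ 15. We prove 3^t ≥ 18t^5 for all t ≥ 15.
For the base case t = 15: 3^t = 14348907 and 18t^5 = 13668750, so 14348907 ≥ 13668750.
Inductive step: suppose the statement holds for some k ≥ 15, so 3^k ≥ 18k^5.
Then 3^(k + 1) = 3·(3^k) ≥ 3·(18k^5).
Also, for k ≥ 15 we have 3·(18k^5) ≥ 18(k+1)^5, since 3 ≥ (1 + 1/k)^5 for all k ≥ 15.
Combining, 3^(k + 1) ≥ 18(k+1)^5.
By the principle of mathematical induction, the result holds for all t ≥ 15.
Hence the smallest such M is 15.

M = 15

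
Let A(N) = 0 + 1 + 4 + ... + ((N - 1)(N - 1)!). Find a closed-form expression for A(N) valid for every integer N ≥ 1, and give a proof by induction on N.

We claim A(N) = N! - 1 for all N ≥ 1.
Base case (N = 1): A(1) = 0, and the closed form gives 0. They agree.
For the inductive step, assume it holds for an arbitrary i ≥ 1, so A(i) = i! - 1.
Then A(i+1) = A(i) + (i·i!) = (i! - 1) + (i·i!).
Simplifying, A(i+1) = (i+1)! - 1,
which is the closed form with N = i+1.
Hence, by induction on N, the claim holds for every N ≥ 1.

A(N) = N! - 1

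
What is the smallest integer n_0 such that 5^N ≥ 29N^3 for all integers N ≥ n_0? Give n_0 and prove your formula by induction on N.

n_0 = 6

At N = 5: 3125 < 3625, so the inequality fails and n_0 ≥ 6. We prove 5^N ≥ 29N^3 for all N ≥ 6.
Base case (N = 6): 5^N = 15625 and 29N^3 = 6264, so 15625 ≥ 6264.
Inductive step: suppose the statement holds for some j ≥ 6, so 5^j ≥ 29j^3.
Then 5^(j + 1) = 5·(5^j) ≥ 5·(29j^3).
Also, for j ≥ 6 we have 5·(29j^3) ≥ 29(j+1)^3, since 5 ≥ (1 + 1/j)^3 for all j ≥ 6.
Combining, 5^(j + 1) ≥ 29(j+1)^3.
By the principle of mathematical induction, the result holds for all N ≥ 6.
Hence the smallest such n_0 is 6.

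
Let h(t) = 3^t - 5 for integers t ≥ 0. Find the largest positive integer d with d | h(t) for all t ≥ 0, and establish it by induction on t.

d = 2

Computing the first values: h(0) = -4 and h(1) = -2; gcd(-4, -2) = 2, so d ≤ 2.
We prove 2 | 3^t - 5 for all t ≥ 0 by induction on t.
Base case (t = 0): h(0) = -4 = 2·(-2), so 2 | h(0).
For the inductive step, assume it holds for an arbitrary m ≥ 0, i.e. 2 | h(m). Then
h(m+1) = 3^(m+1) - 5 = 3·(3^m - 5) + 10 = 3·h(m) + 10. The first term is divisible by 2 by the inductive hypothesis, and 10 is divisible by 2. Hence 2 | h(m+1).
By induction, the statement is established for all t ≥ 0.
Therefore the largest such d is 2.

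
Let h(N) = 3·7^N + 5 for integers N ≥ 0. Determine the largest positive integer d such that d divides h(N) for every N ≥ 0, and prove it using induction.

d = 2

Computing the first values: h(0) = 8 and h(1) = 26; gcd(8, 26) = 2, so d ≤ 2.
We prove 2 | 3·7^N + 5 for all N ≥ 0 by induction on N.
When N = 0: h(0) = 8 = 2·(4), so 2 | h(0).
For the inductive step, assume it holds for an arbitrary k ≥ 0, i.e. 2 | h(k). Then
h(k+1) = 3·7^(k+1) + 5 = 7·(3·7^k + 5) - 30 = 7·h(k) - 30. The first term is divisible by 2 by the inductive hypothesis, and -30 is divisible by 2. Hence 2 | h(k+1).
Hence, by induction on N, the claim holds for every N ≥ 0.
Therefore the largest such d is 2.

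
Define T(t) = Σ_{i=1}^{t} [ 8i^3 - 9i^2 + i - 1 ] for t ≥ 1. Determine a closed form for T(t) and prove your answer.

T(t) = t(2t^3 + t^2 - 2t - 2)

We claim T(t) = t(2t^3 + t^2 - 2t - 2) for all t ≥ 1.
When t = 1: T(1) = -1, and the closed form gives -1. They agree.
Suppose the result is true for t = i, so T(i) = i(2i^3 + i^2 - 2i - 2).
Then T(i+1) = T(i) + (i + 8(i + 1)^3 - 9(i + 1)^2) = (i(2i^3 + i^2 - 2i - 2)) + (i + 8(i + 1)^3 - 9(i + 1)^2).
Simplifying, T(i+1) = (i + 1)(2i^3 + 7i^2 + 6i - 1) = (i+1)(2(i+1)^3 + (i+1)^2 - 2(i+1) - 2),
which is the closed form with t = i+1.
This completes the induction.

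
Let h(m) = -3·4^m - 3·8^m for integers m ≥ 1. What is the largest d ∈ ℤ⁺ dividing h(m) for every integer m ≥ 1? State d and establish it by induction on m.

d = 12

Computing the first values: h(1) = -36 and h(2) = -240; gcd(-36, -240) = 12, so d ≤ 12.
We prove 12 | -3·4^m - 3·8^m for all m ≥ 1 by induction on m.
Base step (m = 1): h(1) = -36 = 12·(-3), so 12 | h(1).
Inductive step: suppose the statement holds for some r ≥ 1, i.e. 12 | h(r). Then
h(r+1) − 8·h(r) = (-3·4^(r+1) - 3·8^(r+1)) − 8·(-3·4^r - 3·8^r) = (-3)·4^r·(4 − 8) = (12)·4^r. Since 12 | h(r) by the inductive hypothesis, 12 | 8·h(r); and 12 | 12 since 12 = 12·1. Therefore 12 | h(r+1).
By induction, the statement is established for all m ≥ 1.
Therefore the largest such d is 12.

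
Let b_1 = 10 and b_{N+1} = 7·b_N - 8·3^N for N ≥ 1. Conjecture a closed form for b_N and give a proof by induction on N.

b_N = 2·3^N + 4·7^(N - 1)

Computing the first terms: b_1 = 10, b_2 = 46, b_3 = 250. This suggests b_N = 2·3^N + 4·7^(N - 1).
When N = 1: the formula gives 10 = 10 = b_1.
Suppose the result is true for N = m, so b_m = 2·3^m + 4·7^(m - 1).
Then b_{m+1} = 7·b_m - 8·3^m = 7·(2·3^m + 4·7^(m - 1)) - 8·3^m = 2·3^(m + 1) + 4·7^m = 2·3^(m+1) + 4·7^((m+1) - 1),
which is the claimed formula at N = m+1.
By induction, the statement is established for all N ≥ 1.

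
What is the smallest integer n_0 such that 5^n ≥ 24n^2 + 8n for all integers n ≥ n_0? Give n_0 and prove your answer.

n_0 = 4

At n = 3: 125 < 240, so the inequality fails and n_0 ≥ 4. We prove 5^n ≥ 24n^2 + 8n for all n ≥ 4.
When n = 4: 5^n = 625 and 24n^2 + 8n = 416, so 625 ≥ 416.
Inductive step: assume the claim holds for n = p, so 5^p ≥ 24p^2 + 8p.
Then 5^(p + 1) = 5·(5^p) ≥ 5·(24p^2 + 8p).
Also, for p ≥ 4 we have 5·(24p^2 + 8p) ≥ 24(p+1)^2 + 8(p+1), since 5·(24p^2 + 8p) − (24(p+1)^2 + 8(p+1)) = 96p^2 - 16p - 32, which is nonnegative for all p ≥ 4.
Combining, 5^(p + 1) ≥ 24(p+1)^2 + 8(p+1).
By induction, the statement is established for all n ≥ 4.
Hence the smallest such n_0 is 4.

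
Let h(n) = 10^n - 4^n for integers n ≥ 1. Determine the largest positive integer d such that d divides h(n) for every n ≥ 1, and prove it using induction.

Computing the first values: h(1) = 6 and h(2) = 84; gcd(6, 84) = 6, so d ≤ 6.
We prove 6 | 10^n - 4^n for all n ≥ 1 by induction on n.
When n = 1: h(1) = 6 = 6·(1), so 6 | h(1).
Inductive step: suppose the statement holds for some p ≥ 1, i.e. 6 | h(p). Then
10^{p+1} − 4^{p+1} = 10·10^p − 4·4^p = 10·(10^p − 4^p) + (6)·4^p. The first term is divisible by 6 by the inductive hypothesis, and the second term (6)·4^p is divisible by 6 since 6 | 6. Hence 6 | h(p+1).
Hence, by induction on n, the claim holds for every n ≥ 1.
Therefore the largest such d is 6.

d = 6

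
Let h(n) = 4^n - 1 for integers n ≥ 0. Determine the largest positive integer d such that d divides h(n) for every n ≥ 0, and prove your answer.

d = 3

Computing the first values: h(0) = 0 and h(1) = 3; gcd(0, 3) = 3, so d ≤ 3.
We prove 3 | 4^n - 1 for all n ≥ 0 by induction on n.
For the base case n = 0: h(0) = 0 = 3·(0), so 3 | h(0).
Suppose the result is true for n = p, i.e. 3 | h(p). Then
h(p+1) = 4^(p+1) - 1 = 4·(4^p - 1) + 3 = 4·h(p) + 3. The first term is divisible by 3 by the inductive hypothesis, and 3 is divisible by 3. Hence 3 | h(p+1).
Hence, by induction on n, the claim holds for every n ≥ 0.
Therefore the largest such d is 3.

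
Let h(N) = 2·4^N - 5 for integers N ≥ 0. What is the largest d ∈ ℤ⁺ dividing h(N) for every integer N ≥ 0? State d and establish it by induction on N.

Computing the first values: h(0) = -3 and h(1) = 3; gcd(-3, 3) = 3, so d ≤ 3.
We prove 3 | 2·4^N - 5 for all N ≥ 0 by induction on N.
When N = 0: h(0) = -3 = 3·(-1), so 3 | h(0).
Inductive step: suppose the statement holds for some i ≥ 0, i.e. 3 | h(i). Then
h(i+1) = 2·4^(i+1) - 5 = 4·(2·4^i - 5) + 15 = 4·h(i) + 15. The first term is divisible by 3 by the inductive hypothesis, and 15 is divisible by 3. Hence 3 | h(i+1).
By the principle of mathematical induction, the result holds for all N ≥ 0.
Therefore the largest such d is 3.

d = 3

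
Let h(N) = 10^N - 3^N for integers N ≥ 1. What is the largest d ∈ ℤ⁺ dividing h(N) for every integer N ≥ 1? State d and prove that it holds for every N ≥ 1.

d = 7

Computing the first values: h(1) = 7 and h(2) = 91; gcd(7, 91) = 7, so d ≤ 7.
We prove 7 | 10^N - 3^N for all N ≥ 1 by induction on N.
For the base case N = 1: h(1) = 7 = 7·(1), so 7 | h(1).
Inductive step: assume the claim holds for N = j, i.e. 7 | h(j). Then
10^{j+1} − 3^{j+1} = 10·10^j − 3·3^j = 10·(10^j − 3^j) + (7)·3^j. The first term is divisible by 7 by the inductive hypothesis, and the second term (7)·3^j is divisible by 7 since 7 | 7. Hence 7 | h(j+1).
By induction, the statement is established for all N ≥ 1.
Therefore the largest such d is 7.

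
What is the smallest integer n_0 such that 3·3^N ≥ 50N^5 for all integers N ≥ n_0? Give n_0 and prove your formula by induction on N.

At N = 14: 14348907 < 26891200, so the inequality fails and n_0 ≥ 15. We prove 3·3^N ≥ 50N^5 for all N ≥ 15.
Base case (N = 15): 3·3^N = 43046721 and 50N^5 = 37968750, so 43046721 ≥ 37968750.
Inductive step: assume the claim holds for N = m, so 3·3^m ≥ 50m^5.
Then 3·3^(m + 1) = 3·(3·3^m) ≥ 3·(50m^5).
Also, for m ≥ 15 we have 3·(50m^5) ≥ 50(m+1)^5, since 3 ≥ (1 + 1/m)^5 for all m ≥ 15.
Combining, 3·3^(m + 1) ≥ 50(m+1)^5.
Hence, by induction on N, the claim holds for every N ≥ 15.
Hence the smallest such n_0 is 15.

n_0 = 15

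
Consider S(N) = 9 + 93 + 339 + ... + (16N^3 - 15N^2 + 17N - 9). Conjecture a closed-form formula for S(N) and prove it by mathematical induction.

S(N) = N(4N^3 + 3N^2 + 5N - 3)

We claim S(N) = N(4N^3 + 3N^2 + 5N - 3) for all N ≥ 1.
Base case (N = 1): S(1) = 9, and the closed form gives 9. They agree.
Inductive step: assume the claim holds for N = j, so S(j) = j(4j^3 + 3j^2 + 5j - 3).
Then S(j+1) = S(j) + (16j^3 + 33j^2 + 35j + 9) = (j(4j^3 + 3j^2 + 5j - 3)) + (16j^3 + 33j^2 + 35j + 9).
Simplifying, S(j+1) = (j + 1)(4j^3 + 15j^2 + 23j + 9) = (j+1)(4(j+1)^3 + 3(j+1)^2 + 5(j+1) - 3),
which is the closed form with N = j+1.
This completes the induction.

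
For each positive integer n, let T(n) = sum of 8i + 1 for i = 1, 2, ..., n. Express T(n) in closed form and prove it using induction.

T(n) = n(4n + 5)

We claim T(n) = n(4n + 5) for all n ≥ 1.
For the base case n = 1: T(1) = 9, and the closed form gives 9. They agree.
Inductive step: assume the claim holds for n = i, so T(i) = i(4i + 5).
Then T(i+1) = T(i) + (8i + 9) = (i(4i + 5)) + (8i + 9).
Simplifying, T(i+1) = (i + 1)(4i + 9) = (i+1)(4(i+1) + 5),
which is the closed form with n = i+1.
Hence, by induction on n, the claim holds for every n ≥ 1.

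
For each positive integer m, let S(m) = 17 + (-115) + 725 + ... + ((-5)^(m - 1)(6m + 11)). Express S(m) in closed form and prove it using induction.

We claim S(m) = -(-5)^m(m + 2) + 2 for all m ≥ 1.
Base step (m = 1): S(1) = 17, and the closed form gives 17. They agree.
Inductive step: assume the claim holds for m = i, so S(i) = -(-5)^i(i + 2) + 2.
Then S(i+1) = S(i) + ((-5)^i(6i + 17)) = (-(-5)^i(i + 2) + 2) + ((-5)^i(6i + 17)).
Simplifying, S(i+1) = 5(-5)^i·i + 15(-5)^i + 2 = -(-5)^(i+1)((i+1) + 2) + 2,
which is the closed form with m = i+1.
By induction, the statement is established for all m ≥ 1.

S(m) = -(-5)^m(m + 2) + 2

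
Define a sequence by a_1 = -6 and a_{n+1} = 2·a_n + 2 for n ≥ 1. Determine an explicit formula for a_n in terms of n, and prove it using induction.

a_n = -2^(n + 1) - 2

Computing the first terms: a_1 = -6, a_2 = -10, a_3 = -18. This suggests a_n = -2^(n + 1) - 2.
For the base case n = 1: the formula gives -6 = -6 = a_1.
For the inductive step, assume it holds for an arbitrary i ≥ 1, so a_i = -2^(i + 1) - 2.
Then a_{i+1} = 2·a_i + 2 = 2·(-2^(i + 1) - 2) + 2 = -2^(i + 2) - 2 = -2^((i+1) + 1) - 2,
which is the claimed formula at n = i+1.
This completes the induction.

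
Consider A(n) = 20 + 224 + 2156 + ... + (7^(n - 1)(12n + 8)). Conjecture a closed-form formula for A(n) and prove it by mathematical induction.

We claim A(n) = 7^n(2n + 1) - 1 for all n ≥ 1.
Base step (n = 1): A(1) = 20, and the closed form gives 20. They agree.
For the inductive step, assume it holds for an arbitrary m ≥ 1, so A(m) = 7^m(2m + 1) - 1.
Then A(m+1) = A(m) + (7^m(12m + 20)) = (7^m(2m + 1) - 1) + (7^m(12m + 20)).
Simplifying, A(m+1) = 14·7^m·m + 21·7^m - 1 = 7^(m+1)(2(m+1) + 1) - 1,
which is the closed form with n = m+1.
By the principle of mathematical induction, the result holds for all n ≥ 1.

A(n) = 7^n(2n + 1) - 1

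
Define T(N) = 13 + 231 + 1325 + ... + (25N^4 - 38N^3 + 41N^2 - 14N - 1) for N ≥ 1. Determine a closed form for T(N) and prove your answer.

T(N) = N(5N^4 + 3N^3 + 3N^2 + 4N - 2)

We claim T(N) = N(5N^4 + 3N^3 + 3N^2 + 4N - 2) for all N ≥ 1.
Base step (N = 1): T(1) = 13, and the closed form gives 13. They agree.
Suppose the result is true for N = m, so T(m) = m(5m^4 + 3m^3 + 3m^2 + 4m - 2).
Then T(m+1) = T(m) + (25m^4 + 62m^3 + 77m^2 + 54m + 13) = (m(5m^4 + 3m^3 + 3m^2 + 4m - 2)) + (25m^4 + 62m^3 + 77m^2 + 54m + 13).
Simplifying, T(m+1) = (m + 1)(5m^4 + 23m^3 + 42m^2 + 39m + 13) = (m+1)(5(m+1)^4 + 3(m+1)^3 + 3(m+1)^2 + 4(m+1) - 2),
which is the closed form with N = m+1.
Hence, by induction on N, the claim holds for every N ≥ 1.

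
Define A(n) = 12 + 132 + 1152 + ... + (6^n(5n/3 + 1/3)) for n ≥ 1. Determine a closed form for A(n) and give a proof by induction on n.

We claim A(n) = 2·6^n·n for all n ≥ 1.
When n = 1: A(1) = 12, and the closed form gives 12. They agree.
For the inductive step, assume it holds for an arbitrary p ≥ 1, so A(p) = 2·6^p·p.
Then A(p+1) = A(p) + (6^p(10p + 12)) = (2·6^p·p) + (6^p(10p + 12)).
Simplifying, A(p+1) = 12·6^p(p + 1) = 2·6^(p+1)·(p+1),
which is the closed form with n = p+1.
By the principle of mathematical induction, the result holds for all n ≥ 1.

A(n) = 2·6^n·n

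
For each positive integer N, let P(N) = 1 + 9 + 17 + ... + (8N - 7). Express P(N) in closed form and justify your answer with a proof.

P(N) = N(4N - 3)

We claim P(N) = N(4N - 3) for all N ≥ 1.
For the base case N = 1: P(1) = 1, and the closed form gives 1. They agree.
Inductive step: assume the claim holds for N = p, so P(p) = p(4p - 3).
Then P(p+1) = P(p) + (8p + 1) = (p(4p - 3)) + (8p + 1).
Simplifying, P(p+1) = (p + 1)(4p + 1) = (p+1)(4(p+1) - 3),
which is the closed form with N = p+1.
By induction, the statement is established for all N ≥ 1.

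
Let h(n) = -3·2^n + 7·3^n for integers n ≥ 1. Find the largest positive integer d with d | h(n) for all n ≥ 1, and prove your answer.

d = 3

Computing the first values: h(1) = 15 and h(2) = 51; gcd(15, 51) = 3, so d ≤ 3.
We prove 3 | -3·2^n + 7·3^n for all n ≥ 1 by induction on n.
Base step (n = 1): h(1) = 15 = 3·(5), so 3 | h(1).
Inductive step: assume the claim holds for n = p, i.e. 3 | h(p). Then
h(p+1) − 3·h(p) = (-3·2^(p+1) + 7·3^(p+1)) − 3·(-3·2^p + 7·3^p) = (-3)·2^p·(2 − 3) = (3)·2^p. Since 3 | h(p) by the inductive hypothesis, 3 | 3·h(p); and 3 | 3 since 3 = 3·1. Therefore 3 | h(p+1).
Hence, by induction on n, the claim holds for every n ≥ 1.
Therefore the largest such d is 3.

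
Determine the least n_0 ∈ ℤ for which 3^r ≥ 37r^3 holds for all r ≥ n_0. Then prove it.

At r = 9: 19683 < 26973, so the inequality fails and n_0 ≥ 10. We prove 3^r ≥ 37r^3 for all r ≥ 10.
Base case (r = 10): 3^r = 59049 and 37r^3 = 37000, so 59049 ≥ 37000.
Suppose the result is true for r = k, so 3^k ≥ 37k^3.
Then 3^(k + 1) = 3·(3^k) ≥ 3·(37k^3).
Also, for k ≥ 10 we have 3·(37k^3) ≥ 37(k+1)^3, since 3 ≥ (1 + 1/k)^3 for all k ≥ 10.
Combining, 3^(k + 1) ≥ 37(k+1)^3.
This completes the induction.
Hence the smallest such n_0 is 10.

n_0 = 10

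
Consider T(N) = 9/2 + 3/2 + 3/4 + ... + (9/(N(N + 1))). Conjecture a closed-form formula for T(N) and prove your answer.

We claim T(N) = 9N/(N + 1) for all N ≥ 1.
Base case (N = 1): T(1) = 9/2, and the closed form gives 9/2. They agree.
Inductive step: suppose the statement holds for some r ≥ 1, so T(r) = 9r/(r + 1).
Then T(r+1) = T(r) + (9/((r + 1)(r + 2))) = (9r/(r + 1)) + (9/((r + 1)(r + 2))).
Simplifying, T(r+1) = 9(r + 1)/(r + 2) = 9(r+1)/((r+1) + 1),
which is the closed form with N = r+1.
By induction, the statement is established for all N ≥ 1.

T(N) = 9N/(N + 1)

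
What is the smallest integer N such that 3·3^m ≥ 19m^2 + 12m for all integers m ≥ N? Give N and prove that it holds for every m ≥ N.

N = 5

At m = 4: 243 < 352, so the inequality fails and N ≥ 5. We prove 3·3^m ≥ 19m^2 + 12m for all m ≥ 5.
For the base case m = 5: 3·3^m = 729 and 19m^2 + 12m = 535, so 729 ≥ 535.
For the inductive step, assume it holds for an arbitrary k ≥ 5, so 3·3^k ≥ 19k^2 + 12k.
Then 3·3^(k + 1) = 3·(3·3^k) ≥ 3·(19k^2 + 12k).
Also, for k ≥ 5 we have 3·(19k^2 + 12k) ≥ 19(k+1)^2 + 12(k+1), since 3·(19k^2 + 12k) − (19(k+1)^2 + 12(k+1)) = 38k^2 - 14k - 31, which is nonnegative for all k ≥ 5.
Combining, 3·3^(k + 1) ≥ 19(k+1)^2 + 12(k+1).
Hence, by induction on m, the claim holds for every m ≥ 5.
Hence the smallest such N is 5.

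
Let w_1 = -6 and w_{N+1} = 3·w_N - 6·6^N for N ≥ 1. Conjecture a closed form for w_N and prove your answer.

Computing the first terms: w_1 = -6, w_2 = -54, w_3 = -378. This suggests w_N = 2·3^N - 2·6^N.
Base case (N = 1): the formula gives -6 = -6 = w_1.
Inductive step: assume the claim holds for N = i, so w_i = 2·3^i - 2·6^i.
Then w_{i+1} = 3·w_i - 6·6^i = 3·(2·3^i - 2·6^i) - 6·6^i = 2·3^(i + 1) - 2·6^(i + 1),
which is the claimed formula at N = i+1.
Hence, by induction on N, the claim holds for every N ≥ 1.

w_N = 2·3^N - 2·6^N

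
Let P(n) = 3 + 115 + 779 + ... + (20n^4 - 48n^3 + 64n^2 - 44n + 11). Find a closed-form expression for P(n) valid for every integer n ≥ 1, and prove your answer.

P(n) = n(4n^4 - 2n^3 + 4n^2 - 2n - 1)

We claim P(n) = n(4n^4 - 2n^3 + 4n^2 - 2n - 1) for all n ≥ 1.
When n = 1: P(1) = 3, and the closed form gives 3. They agree.
Inductive step: suppose the statement holds for some p ≥ 1, so P(p) = p(4p^4 - 2p^3 + 4p^2 - 2p - 1).
Then P(p+1) = P(p) + (20p^4 + 32p^3 + 40p^2 + 20p + 3) = (p(4p^4 - 2p^3 + 4p^2 - 2p - 1)) + (20p^4 + 32p^3 + 40p^2 + 20p + 3).
Simplifying, P(p+1) = (p + 1)(4p^4 + 14p^3 + 22p^2 + 16p + 3) = (p+1)(4(p+1)^4 - 2(p+1)^3 + 4(p+1)^2 - 2(p+1) - 1),
which is the closed form with n = p+1.
This completes the induction.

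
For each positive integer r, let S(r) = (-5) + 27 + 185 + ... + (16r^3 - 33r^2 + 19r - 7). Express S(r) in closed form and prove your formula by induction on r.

S(r) = r(4r^3 - 3r^2 - 3r - 3)

We claim S(r) = r(4r^3 - 3r^2 - 3r - 3) for all r ≥ 1.
When r = 1: S(1) = -5, and the closed form gives -5. They agree.
Inductive step: suppose the statement holds for some j ≥ 1, so S(j) = j(4j^3 - 3j^2 - 3j - 3).
Then S(j+1) = S(j) + (16j^3 + 15j^2 + j - 5) = (j(4j^3 - 3j^2 - 3j - 3)) + (16j^3 + 15j^2 + j - 5).
Simplifying, S(j+1) = (j + 1)(4j^3 + 9j^2 + 3j - 5) = (j+1)(4(j+1)^3 - 3(j+1)^2 - 3(j+1) - 3),
which is the closed form with r = j+1.
By induction, the statement is established for all r ≥ 1.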